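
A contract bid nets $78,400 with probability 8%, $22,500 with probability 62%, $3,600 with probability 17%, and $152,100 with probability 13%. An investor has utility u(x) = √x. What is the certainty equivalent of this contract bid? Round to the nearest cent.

$31,081.69

E[u] = 0.08·√78400 + 0.62·√22500 + 0.17·√3600 + 0.13·√152100 = 0.08·280 + 0.62·150 + 0.17·60 + 0.13·390 = 176.3
CE = (176.3)² = 31081.69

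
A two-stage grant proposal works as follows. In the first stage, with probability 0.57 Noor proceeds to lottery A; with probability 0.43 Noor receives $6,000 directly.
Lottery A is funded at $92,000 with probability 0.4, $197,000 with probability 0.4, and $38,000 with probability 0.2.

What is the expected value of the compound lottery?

EV(A) = 0.4 × 92000 + 0.4 × 197000 + 0.2 × 38000 = 36800 + 78800 + 7600 = 123200
Branch B: 6000 (certain)
Overall = 0.57 × 123200 + 0.43 × 6000 = 70224 + 2580 = 72804

$72,804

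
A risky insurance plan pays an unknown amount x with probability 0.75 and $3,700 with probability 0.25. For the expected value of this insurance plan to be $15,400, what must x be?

x = $19,300

0.75·x + 0.25·3700 = 15400
0.75·x = 15400 − 925 = 14475
x = 14475 / 0.75 = 19300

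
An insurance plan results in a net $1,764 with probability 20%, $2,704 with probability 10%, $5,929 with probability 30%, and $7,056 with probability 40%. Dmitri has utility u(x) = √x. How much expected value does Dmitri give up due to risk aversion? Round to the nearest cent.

E[u] = 0.2·√1764 + 0.1·√2704 + 0.3·√5929 + 0.4·√7056 = 0.2·42 + 0.1·52 + 0.3·77 + 0.4·84 = 70.3
CE = (70.3)² = 4942.09
Risk premium = EV − CE = 5224.3 − 4942.09 = 282.21

$282.21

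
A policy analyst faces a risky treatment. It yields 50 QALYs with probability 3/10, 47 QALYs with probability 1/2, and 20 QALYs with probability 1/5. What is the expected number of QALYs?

EV = 3/10 × 50 + 1/2 × 47 + 1/5 × 20 = 15 + 23.5 + 4 = 42.5

42.5 QALYs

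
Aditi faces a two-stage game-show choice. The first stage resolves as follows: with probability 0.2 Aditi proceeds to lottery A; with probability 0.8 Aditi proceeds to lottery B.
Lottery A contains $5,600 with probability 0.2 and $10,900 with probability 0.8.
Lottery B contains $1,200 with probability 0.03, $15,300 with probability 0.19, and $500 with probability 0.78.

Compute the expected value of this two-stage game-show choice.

$4,634.40

EV(A) = 0.2 × 5600 + 0.8 × 10900 = 1120 + 8720 = 9840
EV(B) = 0.03 × 1200 + 0.19 × 15300 + 0.78 × 500 = 36 + 2907 + 390 = 3333
Overall = 0.2 × 9840 + 0.8 × 3333 = 1968 + 2666.4 = 4634.4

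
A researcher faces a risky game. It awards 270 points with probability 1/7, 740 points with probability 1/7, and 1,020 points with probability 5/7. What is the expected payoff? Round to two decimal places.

EV = 1/7 × 270 + 1/7 × 740 + 5/7 × 1020 = 38.5714 + 105.7143 + 728.5714 = 872.8571

872.86 points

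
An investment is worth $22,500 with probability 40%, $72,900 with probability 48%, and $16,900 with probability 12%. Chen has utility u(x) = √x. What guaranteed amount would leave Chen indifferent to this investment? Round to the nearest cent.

$42,107.04

E[u] = 0.4·√22500 + 0.48·√72900 + 0.12·√16900 = 0.4·150 + 0.48·270 + 0.12·130 = 205.2
CE = (205.2)² = 42107.04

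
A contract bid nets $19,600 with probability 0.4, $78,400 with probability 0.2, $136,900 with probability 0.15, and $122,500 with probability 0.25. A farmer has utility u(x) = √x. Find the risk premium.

$9,655

E[u] = 0.4·√19600 + 0.2·√78400 + 0.15·√136900 + 0.25·√122500 = 0.4·140 + 0.2·280 + 0.15·370 + 0.25·350 = 255
CE = (255)² = 65025
Risk premium = EV − CE = 74680 − 65025 = 9655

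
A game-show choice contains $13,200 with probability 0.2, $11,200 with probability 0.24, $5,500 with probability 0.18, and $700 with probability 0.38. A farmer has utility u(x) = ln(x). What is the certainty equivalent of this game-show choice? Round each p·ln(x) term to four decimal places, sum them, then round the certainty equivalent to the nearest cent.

$3,551.05

E[u] = 0.2·ln(13200) + 0.24·ln(11200) + 0.18·ln(5500) + 0.38·ln(700) = 1.8976 + 2.2377 + 1.5503 + 2.4894 = 8.1750
CE = e^8.1750 ≈ 3551.05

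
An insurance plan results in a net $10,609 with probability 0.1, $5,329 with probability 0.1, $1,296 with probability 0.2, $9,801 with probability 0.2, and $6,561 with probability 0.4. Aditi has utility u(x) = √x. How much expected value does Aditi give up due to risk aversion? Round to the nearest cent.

E[u] = 0.1·√10609 + 0.1·√5329 + 0.2·√1296 + 0.2·√9801 + 0.4·√6561 = 0.1·103 + 0.1·73 + 0.2·36 + 0.2·99 + 0.4·81 = 77
CE = (77)² = 5929
Risk premium = EV − CE = 6437.6 − 5929 = 508.6

$508.60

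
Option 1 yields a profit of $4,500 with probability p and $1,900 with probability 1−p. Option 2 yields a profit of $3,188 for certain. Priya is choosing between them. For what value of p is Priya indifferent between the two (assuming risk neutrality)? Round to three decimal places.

p = 0.495

p·4500 + (1−p)·1900 = 3188
2600p + 1900 = 3188
p = (3188 − 1900) / 2600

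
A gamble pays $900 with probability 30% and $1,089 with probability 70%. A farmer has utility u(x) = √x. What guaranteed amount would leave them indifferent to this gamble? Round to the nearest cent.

E[u] = 0.3·√900 + 0.7·√1089 = 0.3·30 + 0.7·33 = 32.1
CE = (32.1)² = 1030.41

$1,030.41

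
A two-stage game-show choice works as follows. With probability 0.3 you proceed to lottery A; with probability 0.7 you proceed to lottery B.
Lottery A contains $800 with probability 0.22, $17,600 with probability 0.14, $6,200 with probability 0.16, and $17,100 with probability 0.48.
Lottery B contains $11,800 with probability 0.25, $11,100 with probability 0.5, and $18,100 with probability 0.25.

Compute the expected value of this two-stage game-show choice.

EV(A) = 0.22 × 800 + 0.14 × 17600 + 0.16 × 6200 + 0.48 × 17100 = 176 + 2464 + 992 + 8208 = 11840
EV(B) = 0.25 × 11800 + 0.5 × 11100 + 0.25 × 18100 = 2950 + 5550 + 4525 = 13025
Overall = 0.3 × 11840 + 0.7 × 13025 = 3552 + 9117.5 = 12669.5

$12,669.50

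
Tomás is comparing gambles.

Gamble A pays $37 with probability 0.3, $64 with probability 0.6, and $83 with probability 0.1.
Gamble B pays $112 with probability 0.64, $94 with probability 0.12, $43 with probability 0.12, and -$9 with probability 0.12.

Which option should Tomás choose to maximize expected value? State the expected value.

Gamble A = 0.3 × 37 + 0.6 × 64 + 0.1 × 83 = 11.1 + 38.4 + 8.3 = 57.8
Gamble B = 0.64 × 112 + 0.12 × 94 + 0.12 × 43 + 0.12 × (-9) = 71.68 + 11.28 + 5.16 − 1.08 = 87.04

Gamble B ($87.04)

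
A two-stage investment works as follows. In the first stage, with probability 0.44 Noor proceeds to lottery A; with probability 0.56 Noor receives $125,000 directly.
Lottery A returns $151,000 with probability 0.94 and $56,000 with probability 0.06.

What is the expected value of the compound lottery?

$133,932

EV(A) = 0.94 × 151000 + 0.06 × 56000 = 141940 + 3360 = 145300
Branch B: 125000 (certain)
Overall = 0.44 × 145300 + 0.56 × 125000 = 63932 + 70000 = 133932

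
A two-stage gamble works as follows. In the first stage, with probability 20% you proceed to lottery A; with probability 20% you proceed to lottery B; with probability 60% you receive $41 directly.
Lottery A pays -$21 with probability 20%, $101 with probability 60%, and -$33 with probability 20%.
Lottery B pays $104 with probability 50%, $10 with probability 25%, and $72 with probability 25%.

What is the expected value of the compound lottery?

$49.06

EV(A) = 0.2 × (-21) + 0.6 × 101 + 0.2 × (-33) = -4.2 + 60.6 − 6.6 = 49.8
EV(B) = 0.5 × 104 + 0.25 × 10 + 0.25 × 72 = 52 + 2.5 + 18 = 72.5
Branch C: 41 (certain)
Overall = 0.2 × 49.8 + 0.2 × 72.5 + 0.6 × 41 = 9.96 + 14.5 + 24.6 = 49.06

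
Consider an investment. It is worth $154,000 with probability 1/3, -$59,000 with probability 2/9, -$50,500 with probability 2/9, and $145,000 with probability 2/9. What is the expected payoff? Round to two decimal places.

EV = 1/3 × 154000 + 2/9 × (-59000) + 2/9 × (-50500) + 2/9 × 145000 = 51333.3333 − 13111.1111 − 11222.2222 + 32222.2222 = 59222.2222

$59,222.22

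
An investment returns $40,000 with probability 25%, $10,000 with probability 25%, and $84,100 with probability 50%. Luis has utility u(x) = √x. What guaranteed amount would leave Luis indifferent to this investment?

E[u] = 0.25·√40000 + 0.25·√10000 + 0.5·√84100 = 0.25·200 + 0.25·100 + 0.5·290 = 220
CE = (220)² = 48400

$48,400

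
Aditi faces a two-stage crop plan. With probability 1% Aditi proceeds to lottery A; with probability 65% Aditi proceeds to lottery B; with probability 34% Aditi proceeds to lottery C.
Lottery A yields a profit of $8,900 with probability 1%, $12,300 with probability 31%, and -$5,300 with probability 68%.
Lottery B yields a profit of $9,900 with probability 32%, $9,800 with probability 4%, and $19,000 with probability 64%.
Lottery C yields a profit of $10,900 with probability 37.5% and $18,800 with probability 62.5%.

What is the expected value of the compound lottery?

EV(A) = 0.01 × 8900 + 0.31 × 12300 + 0.68 × (-5300) = 89 + 3813 − 3604 = 298
EV(B) = 0.32 × 9900 + 0.04 × 9800 + 0.64 × 19000 = 3168 + 392 + 12160 = 15720
EV(C) = 0.375 × 10900 + 0.625 × 18800 = 4087.5 + 11750 = 15837.5
Overall = 0.01 × 298 + 0.65 × 15720 + 0.34 × 15837.5 = 2.98 + 10218 + 5384.75 = 15605.73

$15,605.73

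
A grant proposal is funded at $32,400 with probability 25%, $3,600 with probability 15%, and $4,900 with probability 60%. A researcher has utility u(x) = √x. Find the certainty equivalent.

E[u] = 0.25·√32400 + 0.15·√3600 + 0.6·√4900 = 0.25·180 + 0.15·60 + 0.6·70 = 96
CE = (96)² = 9216

$9,216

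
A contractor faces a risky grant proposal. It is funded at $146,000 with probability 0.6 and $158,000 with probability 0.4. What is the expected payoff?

$150,800

EV = 0.6 × 146000 + 0.4 × 158000 = 87600 + 63200 = 150800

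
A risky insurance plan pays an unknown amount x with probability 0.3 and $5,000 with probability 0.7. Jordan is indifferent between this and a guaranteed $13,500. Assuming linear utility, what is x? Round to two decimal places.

0.3·x + 0.7·5000 = 13500
0.3·x = 13500 − 3500 = 10000
x = 10000 / 0.3 = 33333.3333

x = $33,333.33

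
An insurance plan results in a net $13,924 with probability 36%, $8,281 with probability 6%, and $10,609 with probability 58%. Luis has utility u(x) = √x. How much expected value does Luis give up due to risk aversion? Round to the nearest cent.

E[u] = 0.36·√13924 + 0.06·√8281 + 0.58·√10609 = 0.36·118 + 0.06·91 + 0.58·103 = 107.68
CE = (107.68)² = 11594.9824
Risk premium = EV − CE = 11662.72 − 11594.9824 = 67.7376

$67.74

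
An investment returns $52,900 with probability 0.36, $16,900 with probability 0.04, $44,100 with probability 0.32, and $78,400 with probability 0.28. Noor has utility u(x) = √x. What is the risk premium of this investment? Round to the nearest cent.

E[u] = 0.36·√52900 + 0.04·√16900 + 0.32·√44100 + 0.28·√78400 = 0.36·230 + 0.04·130 + 0.32·210 + 0.28·280 = 233.6
CE = (233.6)² = 54568.96
Risk premium = EV − CE = 55784 − 54568.96 = 1215.04

$1,215.04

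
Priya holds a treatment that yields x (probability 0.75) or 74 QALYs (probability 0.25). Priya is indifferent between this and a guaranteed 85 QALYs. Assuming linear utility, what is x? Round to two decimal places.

x = 88.67 QALYs

0.75·x + 0.25·74 = 85
0.75·x = 85 − 18.5 = 66.5
x = 66.5 / 0.75 = 88.6667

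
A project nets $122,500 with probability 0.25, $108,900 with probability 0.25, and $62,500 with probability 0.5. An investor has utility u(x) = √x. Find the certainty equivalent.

E[u] = 0.25·√122500 + 0.25·√108900 + 0.5·√62500 = 0.25·350 + 0.25·330 + 0.5·250 = 295
CE = (295)² = 87025

$87,025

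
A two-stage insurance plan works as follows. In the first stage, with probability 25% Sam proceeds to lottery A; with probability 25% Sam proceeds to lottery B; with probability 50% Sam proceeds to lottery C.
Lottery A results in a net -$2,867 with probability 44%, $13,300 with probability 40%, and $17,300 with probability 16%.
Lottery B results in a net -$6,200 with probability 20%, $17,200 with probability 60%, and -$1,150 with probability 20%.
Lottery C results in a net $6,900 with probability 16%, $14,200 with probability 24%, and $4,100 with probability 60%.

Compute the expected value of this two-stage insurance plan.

EV(A) = 0.44 × (-2867) + 0.4 × 13300 + 0.16 × 17300 = -1261.48 + 5320 + 2768 = 6826.52
EV(B) = 0.2 × (-6200) + 0.6 × 17200 + 0.2 × (-1150) = -1240 + 10320 − 230 = 8850
EV(C) = 0.16 × 6900 + 0.24 × 14200 + 0.6 × 4100 = 1104 + 3408 + 2460 = 6972
Overall = 0.25 × 6826.52 + 0.25 × 8850 + 0.5 × 6972 = 1706.63 + 2212.5 + 3486 = 7405.13

$7,405.13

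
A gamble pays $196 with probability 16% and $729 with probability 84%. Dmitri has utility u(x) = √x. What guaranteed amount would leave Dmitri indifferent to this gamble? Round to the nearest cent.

$621.01

E[u] = 0.16·√196 + 0.84·√729 = 0.16·14 + 0.84·27 = 24.92
CE = (24.92)² = 621.0064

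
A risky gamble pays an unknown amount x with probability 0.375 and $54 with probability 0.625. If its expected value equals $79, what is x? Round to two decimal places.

x = $120.67

0.375·x + 0.625·54 = 79
0.375·x = 79 − 33.75 = 45.25
x = 45.25 / 0.375 = 120.6667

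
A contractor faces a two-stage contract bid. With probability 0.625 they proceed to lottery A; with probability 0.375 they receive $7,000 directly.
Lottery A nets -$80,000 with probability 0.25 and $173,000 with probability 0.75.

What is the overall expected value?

EV(A) = 0.25 × (-80000) + 0.75 × 173000 = -20000 + 129750 = 109750
Branch B: 7000 (certain)
Overall = 0.625 × 109750 + 0.375 × 7000 = 68593.75 + 2625 = 71218.75

$71,218.75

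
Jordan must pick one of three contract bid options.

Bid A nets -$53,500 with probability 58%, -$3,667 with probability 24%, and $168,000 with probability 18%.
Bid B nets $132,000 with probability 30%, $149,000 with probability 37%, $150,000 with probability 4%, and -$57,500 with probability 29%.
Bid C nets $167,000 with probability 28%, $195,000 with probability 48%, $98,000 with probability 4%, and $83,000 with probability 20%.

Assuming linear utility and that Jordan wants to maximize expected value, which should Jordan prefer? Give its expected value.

Bid A = 0.58 × (-53500) + 0.24 × (-3667) + 0.18 × 168000 = -31030 − 880.08 + 30240 = -1670.08
Bid B = 0.3 × 132000 + 0.37 × 149000 + 0.04 × 150000 + 0.29 × (-57500) = 39600 + 55130 + 6000 − 16675 = 84055
Bid C = 0.28 × 167000 + 0.48 × 195000 + 0.04 × 98000 + 0.2 × 83000 = 46760 + 93600 + 3920 + 16600 = 160880

Bid C ($160,880)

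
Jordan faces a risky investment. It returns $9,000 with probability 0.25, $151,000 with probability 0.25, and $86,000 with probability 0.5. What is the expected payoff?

$83,000

EV = 0.25 × 9000 + 0.25 × 151000 + 0.5 × 86000 = 2250 + 37750 + 43000 = 83000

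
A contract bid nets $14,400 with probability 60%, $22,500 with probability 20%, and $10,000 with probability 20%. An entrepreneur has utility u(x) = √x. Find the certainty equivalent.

$14,884

E[u] = 0.6·√14400 + 0.2·√22500 + 0.2·√10000 = 0.6·120 + 0.2·150 + 0.2·100 = 122
CE = (122)² = 14884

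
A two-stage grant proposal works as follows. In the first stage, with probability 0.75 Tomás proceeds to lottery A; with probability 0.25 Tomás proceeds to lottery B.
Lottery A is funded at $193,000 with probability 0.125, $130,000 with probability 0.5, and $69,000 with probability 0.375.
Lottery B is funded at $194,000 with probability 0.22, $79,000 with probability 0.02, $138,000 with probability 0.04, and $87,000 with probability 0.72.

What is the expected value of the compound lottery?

EV(A) = 0.125 × 193000 + 0.5 × 130000 + 0.375 × 69000 = 24125 + 65000 + 25875 = 115000
EV(B) = 0.22 × 194000 + 0.02 × 79000 + 0.04 × 138000 + 0.72 × 87000 = 42680 + 1580 + 5520 + 62640 = 112420
Overall = 0.75 × 115000 + 0.25 × 112420 = 86250 + 28105 = 114355

$114,355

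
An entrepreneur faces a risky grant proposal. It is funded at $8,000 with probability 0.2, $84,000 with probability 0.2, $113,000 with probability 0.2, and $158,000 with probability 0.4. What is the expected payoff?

EV = 0.2 × 8000 + 0.2 × 84000 + 0.2 × 113000 + 0.4 × 158000 = 1600 + 16800 + 22600 + 63200 = 104200

$104,200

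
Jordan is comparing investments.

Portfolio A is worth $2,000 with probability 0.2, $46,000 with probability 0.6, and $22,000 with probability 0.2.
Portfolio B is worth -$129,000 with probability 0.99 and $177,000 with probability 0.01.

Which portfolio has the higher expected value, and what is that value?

Portfolio A = 0.2 × 2000 + 0.6 × 46000 + 0.2 × 22000 = 400 + 27600 + 4400 = 32400
Portfolio B = 0.99 × (-129000) + 0.01 × 177000 = -127710 + 1770 = -125940

Portfolio A ($32,400)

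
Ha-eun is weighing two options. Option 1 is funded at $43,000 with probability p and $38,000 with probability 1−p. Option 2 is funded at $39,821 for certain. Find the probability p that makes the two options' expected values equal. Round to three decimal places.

p = 0.364

p·43000 + (1−p)·38000 = 39821
5000p + 38000 = 39821
p = (39821 − 38000) / 5000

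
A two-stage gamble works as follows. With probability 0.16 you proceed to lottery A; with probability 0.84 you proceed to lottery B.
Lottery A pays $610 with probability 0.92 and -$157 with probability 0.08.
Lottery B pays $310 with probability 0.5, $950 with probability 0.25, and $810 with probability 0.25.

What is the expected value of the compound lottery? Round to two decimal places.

EV(A) = 0.92 × 610 + 0.08 × (-157) = 561.2 − 12.56 = 548.64
EV(B) = 0.5 × 310 + 0.25 × 950 + 0.25 × 810 = 155 + 237.5 + 202.5 = 595
Overall = 0.16 × 548.64 + 0.84 × 595 = 87.7824 + 499.8 = 587.5824

$587.58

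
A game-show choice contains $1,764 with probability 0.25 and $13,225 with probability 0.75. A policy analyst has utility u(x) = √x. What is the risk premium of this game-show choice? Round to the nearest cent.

$999.19

E[u] = 0.25·√1764 + 0.75·√13225 = 0.25·42 + 0.75·115 = 96.75
CE = (96.75)² = 9360.5625
Risk premium = EV − CE = 10359.75 − 9360.5625 = 999.1875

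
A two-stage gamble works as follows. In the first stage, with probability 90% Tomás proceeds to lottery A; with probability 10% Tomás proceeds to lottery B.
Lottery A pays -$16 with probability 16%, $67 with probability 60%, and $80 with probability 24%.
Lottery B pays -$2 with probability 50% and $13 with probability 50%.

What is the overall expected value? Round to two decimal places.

$51.71

EV(A) = 0.16 × (-16) + 0.6 × 67 + 0.24 × 80 = -2.56 + 40.2 + 19.2 = 56.84
EV(B) = 0.5 × (-2) + 0.5 × 13 = -1 + 6.5 = 5.5
Overall = 0.9 × 56.84 + 0.1 × 5.5 = 51.156 + 0.55 = 51.706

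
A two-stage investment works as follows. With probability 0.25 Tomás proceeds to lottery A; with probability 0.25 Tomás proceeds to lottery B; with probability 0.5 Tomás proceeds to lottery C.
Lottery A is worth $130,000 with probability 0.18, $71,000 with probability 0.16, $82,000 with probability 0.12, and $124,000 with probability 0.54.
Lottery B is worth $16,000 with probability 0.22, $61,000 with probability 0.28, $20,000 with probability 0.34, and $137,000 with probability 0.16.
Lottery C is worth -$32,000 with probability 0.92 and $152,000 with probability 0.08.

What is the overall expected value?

$31,580

EV(A) = 0.18 × 130000 + 0.16 × 71000 + 0.12 × 82000 + 0.54 × 124000 = 23400 + 11360 + 9840 + 66960 = 111560
EV(B) = 0.22 × 16000 + 0.28 × 61000 + 0.34 × 20000 + 0.16 × 137000 = 3520 + 17080 + 6800 + 21920 = 49320
EV(C) = 0.92 × (-32000) + 0.08 × 152000 = -29440 + 12160 = -17280
Overall = 0.25 × 111560 + 0.25 × 49320 + 0.5 × (-17280) = 27890 + 12330 − 8640 = 31580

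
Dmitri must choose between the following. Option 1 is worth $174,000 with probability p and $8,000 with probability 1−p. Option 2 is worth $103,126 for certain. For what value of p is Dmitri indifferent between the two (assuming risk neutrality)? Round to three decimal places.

p = 0.573

p·174000 + (1−p)·8000 = 103126
166000p + 8000 = 103126
p = (103126 − 8000) / 166000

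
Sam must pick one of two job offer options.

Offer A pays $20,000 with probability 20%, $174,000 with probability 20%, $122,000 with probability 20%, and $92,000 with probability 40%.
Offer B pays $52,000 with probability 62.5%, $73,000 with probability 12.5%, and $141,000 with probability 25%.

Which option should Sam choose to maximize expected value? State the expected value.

Offer A = 0.2 × 20000 + 0.2 × 174000 + 0.2 × 122000 + 0.4 × 92000 = 4000 + 34800 + 24400 + 36800 = 100000
Offer B = 0.625 × 52000 + 0.125 × 73000 + 0.25 × 141000 = 32500 + 9125 + 35250 = 76875

Offer A ($100,000)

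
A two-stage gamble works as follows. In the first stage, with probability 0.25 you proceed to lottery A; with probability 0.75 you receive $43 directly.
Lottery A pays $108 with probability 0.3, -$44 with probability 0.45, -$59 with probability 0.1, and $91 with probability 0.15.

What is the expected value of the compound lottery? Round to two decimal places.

$37.34

EV(A) = 0.3 × 108 + 0.45 × (-44) + 0.1 × (-59) + 0.15 × 91 = 32.4 − 19.8 − 5.9 + 13.65 = 20.35
Branch B: 43 (certain)
Overall = 0.25 × 20.35 + 0.75 × 43 = 5.0875 + 32.25 = 37.3375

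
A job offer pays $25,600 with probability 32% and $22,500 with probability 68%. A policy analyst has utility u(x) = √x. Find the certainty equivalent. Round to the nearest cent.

E[u] = 0.32·√25600 + 0.68·√22500 = 0.32·160 + 0.68·150 = 153.2
CE = (153.2)² = 23470.24

$23,470.24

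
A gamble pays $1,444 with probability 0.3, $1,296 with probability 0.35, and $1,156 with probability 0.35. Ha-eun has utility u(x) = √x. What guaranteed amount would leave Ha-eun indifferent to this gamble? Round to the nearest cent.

$1,288.81

E[u] = 0.3·√1444 + 0.35·√1296 + 0.35·√1156 = 0.3·38 + 0.35·36 + 0.35·34 = 35.9
CE = (35.9)² = 1288.81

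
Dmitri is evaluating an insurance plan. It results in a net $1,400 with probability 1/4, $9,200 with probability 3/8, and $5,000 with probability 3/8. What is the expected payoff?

EV = 1/4 × 1400 + 3/8 × 9200 + 3/8 × 5000 = 350 + 3450 + 1875 = 5675

$5,675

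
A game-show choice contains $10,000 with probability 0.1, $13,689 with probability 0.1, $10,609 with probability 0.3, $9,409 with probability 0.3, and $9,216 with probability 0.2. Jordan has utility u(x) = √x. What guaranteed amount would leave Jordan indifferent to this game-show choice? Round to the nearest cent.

E[u] = 0.1·√10000 + 0.1·√13689 + 0.3·√10609 + 0.3·√9409 + 0.2·√9216 = 0.1·100 + 0.1·117 + 0.3·103 + 0.3·97 + 0.2·96 = 100.9
CE = (100.9)² = 10180.81

$10,180.81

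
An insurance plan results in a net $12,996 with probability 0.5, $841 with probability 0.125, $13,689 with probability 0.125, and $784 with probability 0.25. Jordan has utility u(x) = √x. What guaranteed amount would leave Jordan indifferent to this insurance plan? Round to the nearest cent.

E[u] = 0.5·√12996 + 0.125·√841 + 0.125·√13689 + 0.25·√784 = 0.5·114 + 0.125·29 + 0.125·117 + 0.25·28 = 82.25
CE = (82.25)² = 6765.0625

$6,765.06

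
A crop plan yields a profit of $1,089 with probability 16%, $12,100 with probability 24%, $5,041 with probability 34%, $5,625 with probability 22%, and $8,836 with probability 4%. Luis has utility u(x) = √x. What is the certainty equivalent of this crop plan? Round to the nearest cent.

E[u] = 0.16·√1089 + 0.24·√12100 + 0.34·√5041 + 0.22·√5625 + 0.04·√8836 = 0.16·33 + 0.24·110 + 0.34·71 + 0.22·75 + 0.04·94 = 76.08
CE = (76.08)² = 5788.1664

$5,788.17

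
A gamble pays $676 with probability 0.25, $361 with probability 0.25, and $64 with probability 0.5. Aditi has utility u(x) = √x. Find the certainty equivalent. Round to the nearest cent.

$232.56

E[u] = 0.25·√676 + 0.25·√361 + 0.5·√64 = 0.25·26 + 0.25·19 + 0.5·8 = 15.25
CE = (15.25)² = 232.5625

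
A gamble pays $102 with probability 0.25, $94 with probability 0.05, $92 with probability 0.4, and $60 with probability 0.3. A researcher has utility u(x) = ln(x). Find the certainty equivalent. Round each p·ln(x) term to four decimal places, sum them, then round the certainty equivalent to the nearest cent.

E[u] = 0.25·ln(102) + 0.05·ln(94) + 0.4·ln(92) + 0.3·ln(60) = 1.1562 + 0.2272 + 1.8087 + 1.2283 = 4.4204
CE = e^4.4204 ≈ 83.13

$83.13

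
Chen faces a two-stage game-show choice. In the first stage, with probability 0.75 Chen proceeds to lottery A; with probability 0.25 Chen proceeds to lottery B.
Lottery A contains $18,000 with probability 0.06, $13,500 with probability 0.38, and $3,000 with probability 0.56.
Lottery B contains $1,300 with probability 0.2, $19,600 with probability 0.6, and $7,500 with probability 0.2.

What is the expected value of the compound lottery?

$9,297.50

EV(A) = 0.06 × 18000 + 0.38 × 13500 + 0.56 × 3000 = 1080 + 5130 + 1680 = 7890
EV(B) = 0.2 × 1300 + 0.6 × 19600 + 0.2 × 7500 = 260 + 11760 + 1500 = 13520
Overall = 0.75 × 7890 + 0.25 × 13520 = 5917.5 + 3380 = 9297.5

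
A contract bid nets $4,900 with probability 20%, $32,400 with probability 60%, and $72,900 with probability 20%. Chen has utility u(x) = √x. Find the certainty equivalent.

E[u] = 0.2·√4900 + 0.6·√32400 + 0.2·√72900 = 0.2·70 + 0.6·180 + 0.2·270 = 176
CE = (176)² = 30976

$30,976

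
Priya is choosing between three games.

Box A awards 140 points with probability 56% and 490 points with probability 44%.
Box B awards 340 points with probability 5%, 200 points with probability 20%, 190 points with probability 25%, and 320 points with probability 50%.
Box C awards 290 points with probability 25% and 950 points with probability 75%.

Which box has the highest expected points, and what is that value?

Box A = 0.56 × 140 + 0.44 × 490 = 78.4 + 215.6 = 294
Box B = 0.05 × 340 + 0.2 × 200 + 0.25 × 190 + 0.5 × 320 = 17 + 40 + 47.5 + 160 = 264.5
Box C = 0.25 × 290 + 0.75 × 950 = 72.5 + 712.5 = 785

Box C (785 points)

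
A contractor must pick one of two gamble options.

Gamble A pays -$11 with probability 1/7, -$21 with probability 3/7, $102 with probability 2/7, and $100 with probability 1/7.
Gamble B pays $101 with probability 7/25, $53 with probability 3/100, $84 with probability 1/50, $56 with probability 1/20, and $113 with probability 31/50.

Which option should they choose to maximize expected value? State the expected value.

Gamble B ($104.41)

Gamble A = 1/7 × (-11) + 3/7 × (-21) + 2/7 × 102 + 1/7 × 100 = -1.5714 − 9 + 29.1429 + 14.2857 = 32.8571
Gamble B = 7/25 × 101 + 3/100 × 53 + 1/50 × 84 + 1/20 × 56 + 31/50 × 113 = 28.28 + 1.59 + 1.68 + 2.8 + 70.06 = 104.41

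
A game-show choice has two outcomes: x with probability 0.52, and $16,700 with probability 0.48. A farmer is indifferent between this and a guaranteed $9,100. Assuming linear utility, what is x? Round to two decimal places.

0.52·x + 0.48·16700 = 9100
0.52·x = 9100 − 8016 = 1084
x = 1084 / 0.52 = 2084.6154

x = $2,084.62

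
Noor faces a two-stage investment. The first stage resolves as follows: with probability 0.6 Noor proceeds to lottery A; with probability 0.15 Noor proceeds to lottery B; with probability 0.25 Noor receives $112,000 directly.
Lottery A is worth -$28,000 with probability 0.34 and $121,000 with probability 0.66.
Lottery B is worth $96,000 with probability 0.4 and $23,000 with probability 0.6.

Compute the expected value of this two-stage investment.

EV(A) = 0.34 × (-28000) + 0.66 × 121000 = -9520 + 79860 = 70340
EV(B) = 0.4 × 96000 + 0.6 × 23000 = 38400 + 13800 = 52200
Branch C: 112000 (certain)
Overall = 0.6 × 70340 + 0.15 × 52200 + 0.25 × 112000 = 42204 + 7830 + 28000 = 78034

$78,034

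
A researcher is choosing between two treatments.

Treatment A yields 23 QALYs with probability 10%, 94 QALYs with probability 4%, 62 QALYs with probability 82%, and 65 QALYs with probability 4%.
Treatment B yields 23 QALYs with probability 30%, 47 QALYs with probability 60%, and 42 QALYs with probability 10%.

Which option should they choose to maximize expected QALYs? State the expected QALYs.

Treatment A (59.5 QALYs)

Treatment A = 0.1 × 23 + 0.04 × 94 + 0.82 × 62 + 0.04 × 65 = 2.3 + 3.76 + 50.84 + 2.6 = 59.5
Treatment B = 0.3 × 23 + 0.6 × 47 + 0.1 × 42 = 6.9 + 28.2 + 4.2 = 39.3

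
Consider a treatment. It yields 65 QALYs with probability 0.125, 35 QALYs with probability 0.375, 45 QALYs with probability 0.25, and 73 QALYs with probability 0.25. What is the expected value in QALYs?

50.75 QALYs

EV = 0.125 × 65 + 0.375 × 35 + 0.25 × 45 + 0.25 × 73 = 8.125 + 13.125 + 11.25 + 18.25 = 50.75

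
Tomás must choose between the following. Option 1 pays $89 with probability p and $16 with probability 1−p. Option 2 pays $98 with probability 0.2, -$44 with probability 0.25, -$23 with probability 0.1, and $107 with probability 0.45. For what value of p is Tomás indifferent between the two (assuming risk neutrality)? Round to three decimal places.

EV(Option 2) = 0.2 × 98 + 0.25 × (-44) + 0.1 × (-23) + 0.45 × 107 = 19.6 − 11 − 2.3 + 48.15 = 54.45
p·89 + (1−p)·16 = 54.45
73p + 16 = 54.45
p = (54.45 − 16) / 73

p = 0.527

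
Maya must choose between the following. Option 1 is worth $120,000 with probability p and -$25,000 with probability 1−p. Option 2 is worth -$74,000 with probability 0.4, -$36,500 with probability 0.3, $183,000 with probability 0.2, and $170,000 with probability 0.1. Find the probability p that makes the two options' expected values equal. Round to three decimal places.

p = 0.262

EV(Option 2) = 0.4 × (-74000) + 0.3 × (-36500) + 0.2 × 183000 + 0.1 × 170000 = -29600 − 10950 + 36600 + 17000 = 13050
p·120000 + (1−p)·(-25000) = 13050
145000p − 25000 = 13050
p = (13050 + 25000) / 145000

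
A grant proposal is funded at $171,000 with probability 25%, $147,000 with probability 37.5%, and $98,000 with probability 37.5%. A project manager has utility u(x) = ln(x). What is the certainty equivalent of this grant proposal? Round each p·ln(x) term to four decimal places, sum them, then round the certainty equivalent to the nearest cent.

E[u] = 0.25·ln(171000) + 0.375·ln(147000) + 0.375·ln(98000) = 3.0124 + 4.4618 + 4.3098 = 11.7840
CE = e^11.7840 ≈ 131137.28

$131,137.28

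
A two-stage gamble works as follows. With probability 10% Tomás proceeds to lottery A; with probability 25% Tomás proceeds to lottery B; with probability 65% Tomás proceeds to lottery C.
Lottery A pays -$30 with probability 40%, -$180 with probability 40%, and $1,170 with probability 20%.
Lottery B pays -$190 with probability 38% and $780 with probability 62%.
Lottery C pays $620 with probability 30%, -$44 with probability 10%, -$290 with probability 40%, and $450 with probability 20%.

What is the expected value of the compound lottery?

EV(A) = 0.4 × (-30) + 0.4 × (-180) + 0.2 × 1170 = -12 − 72 + 234 = 150
EV(B) = 0.38 × (-190) + 0.62 × 780 = -72.2 + 483.6 = 411.4
EV(C) = 0.3 × 620 + 0.1 × (-44) + 0.4 × (-290) + 0.2 × 450 = 186 − 4.4 − 116 + 90 = 155.6
Overall = 0.1 × 150 + 0.25 × 411.4 + 0.65 × 155.6 = 15 + 102.85 + 101.14 = 218.99

$218.99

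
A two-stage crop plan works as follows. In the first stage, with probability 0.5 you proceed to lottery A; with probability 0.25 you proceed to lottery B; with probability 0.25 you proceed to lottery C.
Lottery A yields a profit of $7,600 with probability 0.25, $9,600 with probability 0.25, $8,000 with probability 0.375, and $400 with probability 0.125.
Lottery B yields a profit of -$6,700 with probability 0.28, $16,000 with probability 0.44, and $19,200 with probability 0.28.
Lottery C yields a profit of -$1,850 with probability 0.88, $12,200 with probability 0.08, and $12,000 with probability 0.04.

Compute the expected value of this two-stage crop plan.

$6,267

EV(A) = 0.25 × 7600 + 0.25 × 9600 + 0.375 × 8000 + 0.125 × 400 = 1900 + 2400 + 3000 + 50 = 7350
EV(B) = 0.28 × (-6700) + 0.44 × 16000 + 0.28 × 19200 = -1876 + 7040 + 5376 = 10540
EV(C) = 0.88 × (-1850) + 0.08 × 12200 + 0.04 × 12000 = -1628 + 976 + 480 = -172
Overall = 0.5 × 7350 + 0.25 × 10540 + 0.25 × (-172) = 3675 + 2635 − 43 = 6267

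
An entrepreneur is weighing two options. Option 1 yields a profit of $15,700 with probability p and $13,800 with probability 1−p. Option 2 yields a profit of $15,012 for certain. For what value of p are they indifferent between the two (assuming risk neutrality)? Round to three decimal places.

p = 0.638

p·15700 + (1−p)·13800 = 15012
1900p + 13800 = 15012
p = (15012 − 13800) / 1900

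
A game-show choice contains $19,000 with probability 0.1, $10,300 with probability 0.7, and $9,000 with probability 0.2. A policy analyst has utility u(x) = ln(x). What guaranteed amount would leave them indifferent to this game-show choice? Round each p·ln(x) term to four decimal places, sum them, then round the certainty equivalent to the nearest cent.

$10,658.36

E[u] = 0.1·ln(19000) + 0.7·ln(10300) + 0.2·ln(9000) = 0.9852 + 6.4679 + 1.8210 = 9.2741
CE = e^9.2741 ≈ 10658.36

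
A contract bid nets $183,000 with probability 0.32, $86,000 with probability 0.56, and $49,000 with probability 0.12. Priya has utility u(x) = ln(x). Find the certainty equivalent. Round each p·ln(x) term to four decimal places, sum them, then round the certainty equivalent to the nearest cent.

E[u] = 0.32·ln(183000) + 0.56·ln(86000) + 0.12·ln(49000) = 3.8775 + 6.3628 + 1.2959 = 11.5362
CE = e^11.5362 ≈ 102354.75

$102,354.75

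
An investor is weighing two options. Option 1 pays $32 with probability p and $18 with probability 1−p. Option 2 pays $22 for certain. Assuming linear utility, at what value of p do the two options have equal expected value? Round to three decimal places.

p·32 + (1−p)·18 = 22
14p + 18 = 22
p = (22 − 18) / 14

p = 0.286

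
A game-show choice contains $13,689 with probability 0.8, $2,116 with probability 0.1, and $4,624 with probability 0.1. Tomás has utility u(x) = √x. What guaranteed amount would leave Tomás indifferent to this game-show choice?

$11,025

E[u] = 0.8·√13689 + 0.1·√2116 + 0.1·√4624 = 0.8·117 + 0.1·46 + 0.1·68 = 105
CE = (105)² = 11025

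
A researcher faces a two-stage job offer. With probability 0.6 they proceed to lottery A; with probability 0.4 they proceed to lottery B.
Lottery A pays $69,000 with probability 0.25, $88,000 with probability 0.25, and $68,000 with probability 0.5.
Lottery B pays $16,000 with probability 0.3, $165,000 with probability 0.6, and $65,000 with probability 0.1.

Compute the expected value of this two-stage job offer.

$88,070

EV(A) = 0.25 × 69000 + 0.25 × 88000 + 0.5 × 68000 = 17250 + 22000 + 34000 = 73250
EV(B) = 0.3 × 16000 + 0.6 × 165000 + 0.1 × 65000 = 4800 + 99000 + 6500 = 110300
Overall = 0.6 × 73250 + 0.4 × 110300 = 43950 + 44120 = 88070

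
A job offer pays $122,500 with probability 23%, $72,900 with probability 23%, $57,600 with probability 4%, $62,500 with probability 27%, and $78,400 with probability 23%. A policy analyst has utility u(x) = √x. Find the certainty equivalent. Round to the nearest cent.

$80,712.81

E[u] = 0.23·√122500 + 0.23·√72900 + 0.04·√57600 + 0.27·√62500 + 0.23·√78400 = 0.23·350 + 0.23·270 + 0.04·240 + 0.27·250 + 0.23·280 = 284.1
CE = (284.1)² = 80712.81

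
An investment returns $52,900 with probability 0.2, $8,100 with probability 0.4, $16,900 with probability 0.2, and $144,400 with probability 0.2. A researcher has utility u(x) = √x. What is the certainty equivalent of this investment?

E[u] = 0.2·√52900 + 0.4·√8100 + 0.2·√16900 + 0.2·√144400 = 0.2·230 + 0.4·90 + 0.2·130 + 0.2·380 = 184
CE = (184)² = 33856

$33,856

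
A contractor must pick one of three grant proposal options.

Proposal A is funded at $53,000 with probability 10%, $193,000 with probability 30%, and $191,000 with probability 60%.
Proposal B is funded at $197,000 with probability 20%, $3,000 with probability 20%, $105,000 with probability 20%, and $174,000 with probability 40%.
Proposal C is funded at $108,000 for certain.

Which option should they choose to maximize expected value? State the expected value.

Proposal A ($177,800)

Proposal A = 0.1 × 53000 + 0.3 × 193000 + 0.6 × 191000 = 5300 + 57900 + 114600 = 177800
Proposal B = 0.2 × 197000 + 0.2 × 3000 + 0.2 × 105000 + 0.4 × 174000 = 39400 + 600 + 21000 + 69600 = 130600
Proposal C: 108000 (certain)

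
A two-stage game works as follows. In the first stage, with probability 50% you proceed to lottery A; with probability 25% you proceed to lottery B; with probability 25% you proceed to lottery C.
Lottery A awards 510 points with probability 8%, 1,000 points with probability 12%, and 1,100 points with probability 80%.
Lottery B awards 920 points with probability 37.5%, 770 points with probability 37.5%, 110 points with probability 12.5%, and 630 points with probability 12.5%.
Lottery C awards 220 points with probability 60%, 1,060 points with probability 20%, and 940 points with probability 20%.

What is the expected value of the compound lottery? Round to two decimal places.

834.96 points

EV(A) = 0.08 × 510 + 0.12 × 1000 + 0.8 × 1100 = 40.8 + 120 + 880 = 1040.8
EV(B) = 0.375 × 920 + 0.375 × 770 + 0.125 × 110 + 0.125 × 630 = 345 + 288.75 + 13.75 + 78.75 = 726.25
EV(C) = 0.6 × 220 + 0.2 × 1060 + 0.2 × 940 = 132 + 212 + 188 = 532
Overall = 0.5 × 1040.8 + 0.25 × 726.25 + 0.25 × 532 = 520.4 + 181.5625 + 133 = 834.9625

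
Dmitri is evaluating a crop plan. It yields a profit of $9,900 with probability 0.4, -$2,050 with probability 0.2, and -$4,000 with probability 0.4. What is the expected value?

EV = 0.4 × 9900 + 0.2 × (-2050) + 0.4 × (-4000) = 3960 − 410 − 1600 = 1950

$1,950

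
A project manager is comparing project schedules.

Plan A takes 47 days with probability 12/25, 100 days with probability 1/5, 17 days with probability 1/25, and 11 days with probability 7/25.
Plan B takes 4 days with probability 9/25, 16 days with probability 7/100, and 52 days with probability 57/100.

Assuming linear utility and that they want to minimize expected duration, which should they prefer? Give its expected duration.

Plan A = 12/25 × 47 + 1/5 × 100 + 1/25 × 17 + 7/25 × 11 = 22.56 + 20 + 0.68 + 3.08 = 46.32
Plan B = 9/25 × 4 + 7/100 × 16 + 57/100 × 52 = 1.44 + 1.12 + 29.64 = 32.2

Plan B (32.2 days)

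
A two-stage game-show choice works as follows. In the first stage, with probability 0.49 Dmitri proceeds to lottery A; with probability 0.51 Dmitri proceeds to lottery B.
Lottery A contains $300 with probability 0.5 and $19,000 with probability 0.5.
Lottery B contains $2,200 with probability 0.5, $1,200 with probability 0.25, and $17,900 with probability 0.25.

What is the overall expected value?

EV(A) = 0.5 × 300 + 0.5 × 19000 = 150 + 9500 = 9650
EV(B) = 0.5 × 2200 + 0.25 × 1200 + 0.25 × 17900 = 1100 + 300 + 4475 = 5875
Overall = 0.49 × 9650 + 0.51 × 5875 = 4728.5 + 2996.25 = 7724.75

$7,724.75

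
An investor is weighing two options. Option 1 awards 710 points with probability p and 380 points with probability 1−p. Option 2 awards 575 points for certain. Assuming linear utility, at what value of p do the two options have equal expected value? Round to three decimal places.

p = 0.591

p·710 + (1−p)·380 = 575
330p + 380 = 575
p = (575 − 380) / 330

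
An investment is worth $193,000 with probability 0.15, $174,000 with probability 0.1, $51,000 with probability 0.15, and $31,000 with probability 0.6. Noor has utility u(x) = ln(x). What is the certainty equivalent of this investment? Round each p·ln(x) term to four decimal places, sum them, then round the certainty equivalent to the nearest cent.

$52,218.91

E[u] = 0.15·ln(193000) + 0.1·ln(174000) + 0.15·ln(51000) + 0.6·ln(31000) = 1.8256 + 1.2067 + 1.6259 + 6.2050 = 10.8632
CE = e^10.8632 ≈ 52218.91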